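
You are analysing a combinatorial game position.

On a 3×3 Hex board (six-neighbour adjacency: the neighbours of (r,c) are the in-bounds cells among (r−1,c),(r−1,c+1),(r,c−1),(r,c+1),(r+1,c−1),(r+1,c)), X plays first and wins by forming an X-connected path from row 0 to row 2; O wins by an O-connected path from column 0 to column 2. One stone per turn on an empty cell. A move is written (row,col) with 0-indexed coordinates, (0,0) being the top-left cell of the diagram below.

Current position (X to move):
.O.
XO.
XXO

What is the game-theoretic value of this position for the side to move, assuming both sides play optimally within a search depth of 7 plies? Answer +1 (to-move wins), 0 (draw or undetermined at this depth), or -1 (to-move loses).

[.O./XO./XXO] X move#1: (0,0):+1/XO./XO./XXO*, (0,2):+1/.OX/XO./XXO, (1,2):+1/.O./XOX/XXO
[XO./XO./XXO] end (terminal -1, O#2); searched .O./XO./XXO to 7

value(.O./XO./XXO, X) = +1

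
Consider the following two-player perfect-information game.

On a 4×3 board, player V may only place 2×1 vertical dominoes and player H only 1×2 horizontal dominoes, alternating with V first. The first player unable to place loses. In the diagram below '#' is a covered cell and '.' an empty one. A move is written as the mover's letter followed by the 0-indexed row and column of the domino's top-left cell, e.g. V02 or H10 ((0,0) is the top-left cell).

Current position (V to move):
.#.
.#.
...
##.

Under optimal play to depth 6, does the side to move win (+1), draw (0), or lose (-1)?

value(.#./.#./.../##., V) = +1

ply 1, V at .#./.#./.../##. | V00=+1→##./##./.../##.*; V02=+1→.##/.##/.../##.; V10=+1→.#./##./#../##.; V12=+1→.#./.##/..#/##.; V22=+1→.#./.#./..#/###
ply 2, H at ##./##./.../##. | H20=-1→##./##./##./##.*; H21=-1→##./##./.##/##.
ply 3, V at ##./##./##./##. | V02=+1→###/###/##./##.*; V12=+1→##./###/###/##.; V22=+1→##./##./###/###
ply 4: ###/###/##./##. is terminal -1 (H); from .#./.#./.../##. depth 6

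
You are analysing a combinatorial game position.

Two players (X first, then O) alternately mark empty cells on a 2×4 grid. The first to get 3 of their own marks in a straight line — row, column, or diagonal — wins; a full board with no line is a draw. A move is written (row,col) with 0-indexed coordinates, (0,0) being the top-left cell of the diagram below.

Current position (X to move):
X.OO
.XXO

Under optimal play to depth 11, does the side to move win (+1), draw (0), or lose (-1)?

ply 1, X at X.OO/.XXO | (0,1)=+0→XXOO/.XXO; (1,0)=+1→X.OO/XXXO*
ply 2: X.OO/XXXO is terminal -1 (O); from X.OO/.XXO depth 11

value(X.OO/.XXO, X) = +1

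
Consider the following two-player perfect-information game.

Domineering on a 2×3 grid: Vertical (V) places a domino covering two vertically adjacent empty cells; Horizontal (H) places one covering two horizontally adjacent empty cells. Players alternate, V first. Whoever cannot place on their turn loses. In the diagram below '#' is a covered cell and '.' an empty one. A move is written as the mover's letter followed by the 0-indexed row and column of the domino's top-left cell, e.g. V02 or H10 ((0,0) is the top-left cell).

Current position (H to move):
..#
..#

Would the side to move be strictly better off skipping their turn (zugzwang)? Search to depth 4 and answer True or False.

zugzwang(..#/..#, H) = False

p1 H@[..#/..#]: H00[###/..#]+1* H10[..#/###]+1
p2 V@[###/..#] terminal -1; root [..#/..#] d4
pass branch (V moves first from the same position):
  | p1 V@[..#/..#]: V00[#.#/#.#]+1* V01[.##/.##]+1
  | p2 H@[#.#/#.#] terminal -1; root [..#/..#] d4
H moving scores +1; H passing scores -1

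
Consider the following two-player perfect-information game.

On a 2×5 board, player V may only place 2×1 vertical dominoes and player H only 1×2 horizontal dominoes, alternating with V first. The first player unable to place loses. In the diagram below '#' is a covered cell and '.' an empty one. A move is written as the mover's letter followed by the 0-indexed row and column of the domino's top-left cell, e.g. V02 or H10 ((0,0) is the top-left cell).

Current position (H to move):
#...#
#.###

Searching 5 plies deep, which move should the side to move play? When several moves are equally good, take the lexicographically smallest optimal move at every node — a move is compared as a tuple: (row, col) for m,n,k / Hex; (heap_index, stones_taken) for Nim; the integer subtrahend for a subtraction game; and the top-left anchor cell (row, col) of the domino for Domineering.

p1 H@[#...#/#.###]: H01[###.#/#.###]+1* H02[#.###/#.###]-1
p2 V@[###.#/#.###] terminal -1; root [#...#/#.###] d5

H's best at [#...#/#.###]: H01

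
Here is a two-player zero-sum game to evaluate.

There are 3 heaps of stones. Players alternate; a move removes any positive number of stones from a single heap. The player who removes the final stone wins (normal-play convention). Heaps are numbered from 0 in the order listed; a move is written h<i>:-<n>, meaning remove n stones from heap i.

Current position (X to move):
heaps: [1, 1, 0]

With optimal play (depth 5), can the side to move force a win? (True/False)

[(1,1,0)] X move#1: h0:-1:-1/(0,1,0)*, h1:-1:-1/(1,0,0)
[(0,1,0)] O move#2: h1:-1:+1/(0,0,0)*
[(0,0,0)] end (terminal -1, X#3); searched (1,1,0) to 5

X winning at [(1,1,0)]: False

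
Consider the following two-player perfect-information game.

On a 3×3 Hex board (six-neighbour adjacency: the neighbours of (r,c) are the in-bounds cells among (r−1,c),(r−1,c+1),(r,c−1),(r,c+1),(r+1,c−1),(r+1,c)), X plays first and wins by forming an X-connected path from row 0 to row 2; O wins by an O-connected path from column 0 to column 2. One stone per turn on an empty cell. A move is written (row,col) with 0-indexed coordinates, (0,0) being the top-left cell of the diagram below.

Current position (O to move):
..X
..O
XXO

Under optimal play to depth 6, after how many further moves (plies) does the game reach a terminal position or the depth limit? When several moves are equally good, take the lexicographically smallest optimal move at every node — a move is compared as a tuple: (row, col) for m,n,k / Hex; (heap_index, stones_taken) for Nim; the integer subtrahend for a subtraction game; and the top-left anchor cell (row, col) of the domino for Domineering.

PV length from [..X/..O/XXO]: 4 plies

ply 1, O at ..X/..O/XXO | (0,0)=-1→O.X/..O/XXO*; (0,1)=-1→.OX/..O/XXO; (1,0)=-1→..X/O.O/XXO; (1,1)=-1→..X/.OO/XXO
ply 2, X at O.X/..O/XXO | (0,1)=+1→OXX/..O/XXO*; (1,0)=+1→O.X/X.O/XXO; (1,1)=+1→O.X/.XO/XXO
ply 3, O at OXX/..O/XXO | (1,0)=-1→OXX/O.O/XXO*; (1,1)=-1→OXX/.OO/XXO
ply 4, X at OXX/O.O/XXO | (1,1)=+1→OXX/OXO/XXO*
ply 5: OXX/OXO/XXO is terminal -1 (O); from ..X/..O/XXO depth 6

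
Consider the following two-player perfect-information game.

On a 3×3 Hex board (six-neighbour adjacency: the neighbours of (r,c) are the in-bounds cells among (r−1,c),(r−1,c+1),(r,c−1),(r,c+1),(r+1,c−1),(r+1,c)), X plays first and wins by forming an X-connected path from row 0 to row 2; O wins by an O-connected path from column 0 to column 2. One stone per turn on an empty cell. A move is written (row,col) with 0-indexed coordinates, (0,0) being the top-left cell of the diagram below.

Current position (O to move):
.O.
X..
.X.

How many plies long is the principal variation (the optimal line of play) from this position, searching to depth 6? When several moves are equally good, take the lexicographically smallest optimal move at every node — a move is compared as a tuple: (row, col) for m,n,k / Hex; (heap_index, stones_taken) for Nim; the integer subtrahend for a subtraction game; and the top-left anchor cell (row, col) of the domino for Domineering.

ply 1, O at .O./X../.X. | (0,0)=-1→OO./X../.X.; (0,2)=-1→.OO/X../.X.; (1,1)=+1→.O./XO./.X.*; (1,2)=-1→.O./X.O/.X.; (2,0)=-1→.O./X../OX.; (2,2)=-1→.O./X../.XO
ply 2, X at .O./XO./.X. | (0,0)=-1→XO./XO./.X.*; (0,2)=-1→.OX/XO./.X.; (1,2)=-1→.O./XOX/.X.; (2,0)=-1→.O./XO./XX.; (2,2)=-1→.O./XO./.XX
ply 3, O at XO./XO./.X. | (0,2)=-1→XOO/XO./.X.; (1,2)=-1→XO./XOO/.X.; (2,0)=+1→XO./XO./OX.*; (2,2)=-1→XO./XO./.XO
ply 4, X at XO./XO./OX. | (0,2)=-1→XOX/XO./OX.*; (1,2)=-1→XO./XOX/OX.; (2,2)=-1→XO./XO./OXX
ply 5, O at XOX/XO./OX. | (1,2)=+1→XOX/XOO/OX.*; (2,2)=-1→XOX/XO./OXO
ply 6: XOX/XOO/OX. is terminal -1 (X); from .O./X../.X. depth 6

PV length from [.O./X../.X.]: 5 plies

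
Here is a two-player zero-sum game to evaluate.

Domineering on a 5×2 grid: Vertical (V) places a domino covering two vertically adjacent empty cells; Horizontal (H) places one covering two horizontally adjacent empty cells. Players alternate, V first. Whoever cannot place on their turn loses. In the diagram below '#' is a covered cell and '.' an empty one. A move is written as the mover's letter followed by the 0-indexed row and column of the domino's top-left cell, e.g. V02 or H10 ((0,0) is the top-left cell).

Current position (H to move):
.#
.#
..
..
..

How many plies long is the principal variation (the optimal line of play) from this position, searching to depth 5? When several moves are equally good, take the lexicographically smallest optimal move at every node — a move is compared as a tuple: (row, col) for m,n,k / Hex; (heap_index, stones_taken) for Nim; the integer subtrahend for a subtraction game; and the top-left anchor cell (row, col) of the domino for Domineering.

PV length from [.#/.#/../../..]: 3 plies

ply 1, H at .#/.#/../../.. | H20=-1→.#/.#/##/../..; H30=+1→.#/.#/../##/..*; H40=-1→.#/.#/../../##
ply 2, V at .#/.#/../##/.. | V00=-1→##/##/../##/..*; V10=-1→.#/##/#./##/..
ply 3, H at ##/##/../##/.. | H20=+1→##/##/##/##/..*; H40=+1→##/##/../##/##
ply 4: ##/##/##/##/.. is terminal -1 (V); from .#/.#/../../.. depth 5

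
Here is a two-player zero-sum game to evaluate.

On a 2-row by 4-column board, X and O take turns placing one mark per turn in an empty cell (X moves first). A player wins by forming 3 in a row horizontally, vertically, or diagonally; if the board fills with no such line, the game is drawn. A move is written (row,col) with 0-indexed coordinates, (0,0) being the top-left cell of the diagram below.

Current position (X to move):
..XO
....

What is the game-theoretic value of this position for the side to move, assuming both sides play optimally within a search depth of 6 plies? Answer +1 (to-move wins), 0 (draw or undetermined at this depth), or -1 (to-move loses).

ply 1, X at ..XO/.... | (0,0)=+0→X.XO/....*; (0,1)=+0→.XXO/....; (1,0)=+0→..XO/X...; (1,1)=+0→..XO/.X..; (1,2)=+0→..XO/..X.; (1,3)=+0→..XO/...X
ply 2, O at X.XO/.... | (0,1)=+0→XOXO/....*; (1,0)=-1→X.XO/O...; (1,1)=-1→X.XO/.O..; (1,2)=-1→X.XO/..O.; (1,3)=-1→X.XO/...O
ply 3, X at XOXO/.... | (1,0)=+0→XOXO/X...*; (1,1)=+0→XOXO/.X..; (1,2)=+0→XOXO/..X.; (1,3)=+0→XOXO/...X
ply 4, O at XOXO/X... | (1,1)=+0→XOXO/XO..*; (1,2)=+0→XOXO/X.O.; (1,3)=+0→XOXO/X..O
ply 5, X at XOXO/XO.. | (1,2)=+0→XOXO/XOX.*; (1,3)=+0→XOXO/XO.X
ply 6, O at XOXO/XOX. | (1,3)=+0→XOXO/XOXO*
ply 7: XOXO/XOXO is terminal +0 (X); from ..XO/.... depth 6

value(..XO/...., X) = 0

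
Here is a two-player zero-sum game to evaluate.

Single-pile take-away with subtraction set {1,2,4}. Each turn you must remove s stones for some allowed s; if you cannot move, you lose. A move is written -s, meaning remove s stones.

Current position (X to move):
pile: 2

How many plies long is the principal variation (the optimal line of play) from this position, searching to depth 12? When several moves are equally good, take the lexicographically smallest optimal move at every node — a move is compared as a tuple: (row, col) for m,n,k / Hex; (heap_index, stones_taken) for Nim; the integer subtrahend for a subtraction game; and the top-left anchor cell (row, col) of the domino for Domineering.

PV length from [2]: 1 ply

p1 X@[2]: -1[1]-1 -2[0]+1*
p2 O@[0] terminal -1; root [2] d12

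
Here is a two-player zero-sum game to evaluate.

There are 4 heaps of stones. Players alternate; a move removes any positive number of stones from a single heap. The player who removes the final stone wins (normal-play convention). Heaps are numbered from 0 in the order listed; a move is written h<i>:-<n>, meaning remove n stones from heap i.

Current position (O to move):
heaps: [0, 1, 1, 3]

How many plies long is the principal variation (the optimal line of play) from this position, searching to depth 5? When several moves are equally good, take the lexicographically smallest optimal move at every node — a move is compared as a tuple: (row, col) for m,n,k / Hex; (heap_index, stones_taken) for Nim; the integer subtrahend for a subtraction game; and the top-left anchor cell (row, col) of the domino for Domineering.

PV length from [(0,1,1,3)]: 3 plies

[(0,1,1,3)] O move#1: h1:-1:-1/(0,0,1,3), h2:-1:-1/(0,1,0,3), h3:-1:-1/(0,1,1,2), h3:-2:-1/(0,1,1,1), h3:-3:+1/(0,1,1,0)*
[(0,1,1,0)] X move#2: h1:-1:-1/(0,0,1,0)*, h2:-1:-1/(0,1,0,0)
[(0,0,1,0)] O move#3: h2:-1:+1/(0,0,0,0)*
[(0,0,0,0)] end (terminal -1, X#4); searched (0,1,1,3) to 5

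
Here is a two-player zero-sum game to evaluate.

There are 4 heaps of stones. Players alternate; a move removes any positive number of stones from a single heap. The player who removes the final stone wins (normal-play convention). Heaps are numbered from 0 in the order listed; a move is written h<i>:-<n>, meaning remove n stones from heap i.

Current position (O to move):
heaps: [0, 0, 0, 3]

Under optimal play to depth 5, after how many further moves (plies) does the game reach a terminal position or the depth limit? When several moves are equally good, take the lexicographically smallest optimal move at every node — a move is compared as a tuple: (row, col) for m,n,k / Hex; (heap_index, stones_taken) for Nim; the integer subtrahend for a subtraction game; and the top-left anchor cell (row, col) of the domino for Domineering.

PV length from [(0,0,0,3)]: 1 ply

[(0,0,0,3)] O move#1: h3:-1:-1/(0,0,0,2), h3:-2:-1/(0,0,0,1), h3:-3:+1/(0,0,0,0)*
[(0,0,0,0)] end (terminal -1, X#2); searched (0,0,0,3) to 5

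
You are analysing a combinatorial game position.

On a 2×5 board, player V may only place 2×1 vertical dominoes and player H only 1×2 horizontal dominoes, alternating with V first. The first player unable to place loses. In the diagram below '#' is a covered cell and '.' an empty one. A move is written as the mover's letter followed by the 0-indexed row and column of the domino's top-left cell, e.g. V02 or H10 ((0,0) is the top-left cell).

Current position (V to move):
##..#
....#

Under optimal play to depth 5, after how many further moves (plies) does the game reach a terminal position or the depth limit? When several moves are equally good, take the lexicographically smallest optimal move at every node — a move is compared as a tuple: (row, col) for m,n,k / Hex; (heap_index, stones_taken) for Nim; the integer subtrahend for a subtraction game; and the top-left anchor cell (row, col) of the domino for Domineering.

PV length from [##..#/....#]: 3 plies

ply 1, V at ##..#/....# | V02=+1→###.#/..#.#*; V03=-1→##.##/...##
ply 2, H at ###.#/..#.# | H10=-1→###.#/###.#*
ply 3, V at ###.#/###.# | V03=+1→#####/#####*
ply 4: #####/##### is terminal -1 (H); from ##..#/....# depth 5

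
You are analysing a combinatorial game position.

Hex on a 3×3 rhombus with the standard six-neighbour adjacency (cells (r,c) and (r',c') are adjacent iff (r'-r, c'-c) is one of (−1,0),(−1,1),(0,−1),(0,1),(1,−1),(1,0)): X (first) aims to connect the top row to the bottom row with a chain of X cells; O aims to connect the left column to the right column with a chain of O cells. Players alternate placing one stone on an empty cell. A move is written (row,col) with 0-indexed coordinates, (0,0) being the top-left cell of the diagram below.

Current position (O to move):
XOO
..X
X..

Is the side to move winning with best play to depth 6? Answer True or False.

O winning at [XOO/..X/X..]: True

ply 1, O at XOO/..X/X.. | (1,0)=+1→XOO/O.X/X..*; (1,1)=-1→XOO/.OX/X..; (2,1)=-1→XOO/..X/XO.; (2,2)=-1→XOO/..X/X.O
ply 2: XOO/O.X/X.. is terminal -1 (X); from XOO/..X/X.. depth 6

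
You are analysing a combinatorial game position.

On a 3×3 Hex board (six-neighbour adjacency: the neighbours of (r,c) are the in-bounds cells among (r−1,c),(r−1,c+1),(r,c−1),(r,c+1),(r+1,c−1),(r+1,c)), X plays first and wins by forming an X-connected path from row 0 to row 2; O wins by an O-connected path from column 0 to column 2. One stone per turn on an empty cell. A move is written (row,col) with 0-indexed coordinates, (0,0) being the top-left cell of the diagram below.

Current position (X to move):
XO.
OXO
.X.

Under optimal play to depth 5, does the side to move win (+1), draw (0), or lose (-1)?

[XO./OXO/.X.] X move#1: (0,2):+1/XOX/OXO/.X.*, (2,0):-1/XO./OXO/XX., (2,2):-1/XO./OXO/.XX
[XOX/OXO/.X.] end (terminal -1, O#2); searched XO./OXO/.X. to 5

value(XO./OXO/.X., X) = +1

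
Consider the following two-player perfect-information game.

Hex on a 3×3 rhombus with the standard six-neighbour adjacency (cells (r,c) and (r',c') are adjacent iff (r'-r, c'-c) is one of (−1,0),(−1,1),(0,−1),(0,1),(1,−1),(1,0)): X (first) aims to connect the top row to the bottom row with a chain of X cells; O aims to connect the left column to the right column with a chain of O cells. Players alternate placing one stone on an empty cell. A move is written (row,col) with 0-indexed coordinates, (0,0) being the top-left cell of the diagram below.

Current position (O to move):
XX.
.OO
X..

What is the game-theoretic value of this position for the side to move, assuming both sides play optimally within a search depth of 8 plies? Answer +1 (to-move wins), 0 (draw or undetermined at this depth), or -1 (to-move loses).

value(XX./.OO/X.., O) = +1

ply 1, O at XX./.OO/X.. | (0,2)=-1→XXO/.OO/X..; (1,0)=+1→XX./OOO/X..*; (2,1)=-1→XX./.OO/XO.; (2,2)=-1→XX./.OO/X.O
ply 2: XX./OOO/X.. is terminal -1 (X); from XX./.OO/X.. depth 8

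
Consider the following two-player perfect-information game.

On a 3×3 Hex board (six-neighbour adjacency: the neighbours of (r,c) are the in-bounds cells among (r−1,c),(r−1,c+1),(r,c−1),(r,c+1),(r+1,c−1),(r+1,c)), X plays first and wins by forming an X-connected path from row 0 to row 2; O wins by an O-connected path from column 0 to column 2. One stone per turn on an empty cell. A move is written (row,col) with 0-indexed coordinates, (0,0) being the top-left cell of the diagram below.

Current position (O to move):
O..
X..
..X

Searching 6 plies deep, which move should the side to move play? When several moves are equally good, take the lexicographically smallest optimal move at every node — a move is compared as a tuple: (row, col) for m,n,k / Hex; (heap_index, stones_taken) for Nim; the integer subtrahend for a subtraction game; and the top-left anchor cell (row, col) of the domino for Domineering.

O's best at [O../X../..X]: (1,1)

[O../X../..X] O move#1: (0,1):-1/OO./X../..X, (0,2):-1/O.O/X../..X, (1,1):+1/O../XO./..X*, (1,2):-1/O../X.O/..X, (2,0):-1/O../X../O.X, (2,1):-1/O../X../.OX
[O../XO./..X] X move#2: (0,1):-1/OX./XO./..X*, (0,2):-1/O.X/XO./..X, (1,2):-1/O../XOX/..X, (2,0):-1/O../XO./X.X, (2,1):-1/O../XO./.XX
[OX./XO./..X] O move#3: (0,2):-1/OXO/XO./..X, (1,2):-1/OX./XOO/..X, (2,0):+1/OX./XO./O.X*, (2,1):-1/OX./XO./.OX
[OX./XO./O.X] X move#4: (0,2):-1/OXX/XO./O.X*, (1,2):-1/OX./XOX/O.X, (2,1):-1/OX./XO./OXX
[OXX/XO./O.X] O move#5: (1,2):+1/OXX/XOO/O.X*, (2,1):-1/OXX/XO./OOX
[OXX/XOO/O.X] end (terminal -1, X#6); searched O../X../..X to 6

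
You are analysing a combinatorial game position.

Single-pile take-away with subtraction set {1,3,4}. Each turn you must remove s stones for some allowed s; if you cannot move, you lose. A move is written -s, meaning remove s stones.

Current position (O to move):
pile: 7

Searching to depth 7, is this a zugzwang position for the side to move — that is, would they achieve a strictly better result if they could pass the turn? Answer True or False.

p1 O@[7]: -1[6]-1* -3[4]-1 -4[3]-1
p2 X@[6]: -1[5]-1 -3[3]-1 -4[2]+1*
p3 O@[2]: -1[1]-1*
p4 X@[1]: -1[0]+1*
p5 O@[0] terminal -1; root [7] d7
if O skipped the turn, X would face:
~ p1 X@[7]: -1[6]-1* -3[4]-1 -4[3]-1
~ p2 O@[6]: -1[5]-1 -3[3]-1 -4[2]+1*
~ p3 X@[2]: -1[1]-1*
~ p4 O@[1]: -1[0]+1*
~ p5 X@[0] terminal -1; root [7] d7
compare (O): move=-1 vs pass=+1

zugzwang(7, O) = True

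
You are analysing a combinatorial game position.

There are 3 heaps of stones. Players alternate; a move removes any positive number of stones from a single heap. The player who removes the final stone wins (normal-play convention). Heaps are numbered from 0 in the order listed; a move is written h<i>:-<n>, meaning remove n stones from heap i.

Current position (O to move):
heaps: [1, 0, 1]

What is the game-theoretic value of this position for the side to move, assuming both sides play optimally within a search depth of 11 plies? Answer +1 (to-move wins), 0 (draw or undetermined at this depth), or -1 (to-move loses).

ply 1, O at (1,0,1) | h0:-1=-1→(0,0,1)*; h2:-1=-1→(1,0,0)
ply 2, X at (0,0,1) | h2:-1=+1→(0,0,0)*
ply 3: (0,0,0) is terminal -1 (O); from (1,0,1) depth 11

value((1,0,1), O) = -1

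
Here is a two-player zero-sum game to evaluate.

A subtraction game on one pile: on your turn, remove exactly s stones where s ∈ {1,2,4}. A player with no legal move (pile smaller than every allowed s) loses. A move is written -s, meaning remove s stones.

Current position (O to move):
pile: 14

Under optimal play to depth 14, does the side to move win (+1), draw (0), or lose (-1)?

ply 1, O at 14 | -1=-1→13; -2=+1→12*; -4=-1→10
ply 2, X at 12 | -1=-1→11*; -2=-1→10; -4=-1→8
ply 3, O at 11 | -1=-1→10; -2=+1→9*; -4=-1→7
ply 4, X at 9 | -1=-1→8*; -2=-1→7; -4=-1→5
ply 5, O at 8 | -1=-1→7; -2=+1→6*; -4=-1→4
ply 6, X at 6 | -1=-1→5*; -2=-1→4; -4=-1→2
ply 7, O at 5 | -1=-1→4; -2=+1→3*; -4=-1→1
ply 8, X at 3 | -1=-1→2*; -2=-1→1
ply 9, O at 2 | -1=-1→1; -2=+1→0*
ply 10: 0 is terminal -1 (X); from 14 depth 14

value(14, O) = +1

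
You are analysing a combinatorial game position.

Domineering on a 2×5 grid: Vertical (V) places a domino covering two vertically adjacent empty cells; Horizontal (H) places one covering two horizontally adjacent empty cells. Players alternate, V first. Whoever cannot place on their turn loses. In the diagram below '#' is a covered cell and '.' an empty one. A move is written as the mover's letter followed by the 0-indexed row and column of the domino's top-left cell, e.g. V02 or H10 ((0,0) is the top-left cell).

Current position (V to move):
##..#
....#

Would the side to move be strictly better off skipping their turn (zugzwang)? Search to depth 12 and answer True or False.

[##..#/....#] V move#1: V02:+1/###.#/..#.#*, V03:-1/##.##/...##
[###.#/..#.#] H move#2: H10:-1/###.#/###.#*
[###.#/###.#] V move#3: V03:+1/#####/#####*
[#####/#####] end (terminal -1, H#4); searched ##..#/....# to 12
pass branch (H moves first from the same position):
  | [##..#/....#] H move#1: H02:+1/#####/....#*, H10:-1/##..#/##..#, H11:-1/##..#/.##.#, H12:+1/##..#/..###
  | [#####/....#] end (terminal -1, V#2); searched ##..#/....# to 12
V moving scores +1; V passing scores -1

zugzwang(##..#/....#, V) = False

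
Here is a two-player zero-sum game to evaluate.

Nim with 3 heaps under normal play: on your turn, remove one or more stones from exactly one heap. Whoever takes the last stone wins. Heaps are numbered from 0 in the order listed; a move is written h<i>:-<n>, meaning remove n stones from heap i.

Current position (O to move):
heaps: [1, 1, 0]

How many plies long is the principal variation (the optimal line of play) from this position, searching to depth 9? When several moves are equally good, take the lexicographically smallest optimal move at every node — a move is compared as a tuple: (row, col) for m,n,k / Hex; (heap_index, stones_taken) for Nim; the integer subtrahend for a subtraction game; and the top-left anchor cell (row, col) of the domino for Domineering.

p1 O@[(1,1,0)]: h0:-1[(0,1,0)]-1* h1:-1[(1,0,0)]-1
p2 X@[(0,1,0)]: h1:-1[(0,0,0)]+1*
p3 O@[(0,0,0)] terminal -1; root [(1,1,0)] d9

PV length from [(1,1,0)]: 2 plies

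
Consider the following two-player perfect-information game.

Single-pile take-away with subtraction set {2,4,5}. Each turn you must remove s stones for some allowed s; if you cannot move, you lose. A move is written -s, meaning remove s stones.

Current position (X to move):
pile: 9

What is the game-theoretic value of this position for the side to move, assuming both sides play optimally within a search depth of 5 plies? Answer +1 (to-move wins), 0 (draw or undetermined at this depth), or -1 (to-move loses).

p1 X@[9]: -2[7]+1* -4[5]-1 -5[4]-1
p2 O@[7]: -2[5]-1* -4[3]-1 -5[2]-1
p3 X@[5]: -2[3]-1 -4[1]+1* -5[0]+1
p4 O@[1] terminal -1; root [9] d5

value(9, X) = +1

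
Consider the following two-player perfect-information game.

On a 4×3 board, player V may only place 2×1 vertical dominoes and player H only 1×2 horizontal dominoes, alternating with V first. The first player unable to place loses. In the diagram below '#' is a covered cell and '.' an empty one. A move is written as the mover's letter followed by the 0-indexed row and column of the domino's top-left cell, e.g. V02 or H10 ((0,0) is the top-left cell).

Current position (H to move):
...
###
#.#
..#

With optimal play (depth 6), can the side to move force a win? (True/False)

H winning at [.../###/#.#/..#]: True

p1 H@[.../###/#.#/..#]: H00[##./###/#.#/..#]-1 H01[.##/###/#.#/..#]-1 H30[.../###/#.#/###]+1*
p2 V@[.../###/#.#/###] terminal -1; root [.../###/#.#/..#] d6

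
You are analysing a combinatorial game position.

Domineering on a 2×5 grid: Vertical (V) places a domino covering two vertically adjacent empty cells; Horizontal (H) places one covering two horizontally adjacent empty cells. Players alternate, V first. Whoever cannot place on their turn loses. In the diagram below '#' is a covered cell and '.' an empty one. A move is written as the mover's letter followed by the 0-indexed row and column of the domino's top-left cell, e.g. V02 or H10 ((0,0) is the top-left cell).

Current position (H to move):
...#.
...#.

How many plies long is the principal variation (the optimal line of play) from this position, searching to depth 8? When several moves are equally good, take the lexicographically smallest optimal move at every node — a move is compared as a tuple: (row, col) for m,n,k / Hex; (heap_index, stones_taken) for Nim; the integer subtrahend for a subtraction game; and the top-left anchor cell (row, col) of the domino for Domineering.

p1 H@[...#./...#.]: H00[##.#./...#.]-1* H01[.###./...#.]-1 H10[...#./##.#.]-1 H11[...#./.###.]-1
p2 V@[##.#./...#.]: V02[####./..##.]+1* V04[##.##/...##]-1
p3 H@[####./..##.]: H10[####./####.]-1*
p4 V@[####./####.]: V04[#####/#####]+1*
p5 H@[#####/#####] terminal -1; root [...#./...#.] d8

PV length from [...#./...#.]: 4 plies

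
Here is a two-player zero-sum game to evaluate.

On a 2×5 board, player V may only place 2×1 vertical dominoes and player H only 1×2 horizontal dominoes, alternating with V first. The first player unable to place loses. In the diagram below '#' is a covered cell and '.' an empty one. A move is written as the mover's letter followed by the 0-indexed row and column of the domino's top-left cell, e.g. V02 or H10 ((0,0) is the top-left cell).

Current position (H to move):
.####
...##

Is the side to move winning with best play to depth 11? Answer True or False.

ply 1, H at .####/...## | H10=+1→.####/##.##*; H11=-1→.####/.####
ply 2: .####/##.## is terminal -1 (V); from .####/...## depth 11

H winning at [.####/...##]: True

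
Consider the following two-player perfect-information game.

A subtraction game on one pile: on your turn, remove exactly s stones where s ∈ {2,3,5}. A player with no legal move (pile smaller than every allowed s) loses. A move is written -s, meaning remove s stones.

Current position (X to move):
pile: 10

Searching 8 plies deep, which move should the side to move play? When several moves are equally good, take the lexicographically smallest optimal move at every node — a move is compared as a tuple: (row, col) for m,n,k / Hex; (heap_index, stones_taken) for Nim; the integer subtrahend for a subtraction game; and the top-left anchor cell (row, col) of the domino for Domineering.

ply 1, X at 10 | -2=+1→8*; -3=+1→7; -5=-1→5
ply 2, O at 8 | -2=-1→6*; -3=-1→5; -5=-1→3
ply 3, X at 6 | -2=-1→4; -3=-1→3; -5=+1→1*
ply 4: 1 is terminal -1 (O); from 10 depth 8

X's best at [10]: -2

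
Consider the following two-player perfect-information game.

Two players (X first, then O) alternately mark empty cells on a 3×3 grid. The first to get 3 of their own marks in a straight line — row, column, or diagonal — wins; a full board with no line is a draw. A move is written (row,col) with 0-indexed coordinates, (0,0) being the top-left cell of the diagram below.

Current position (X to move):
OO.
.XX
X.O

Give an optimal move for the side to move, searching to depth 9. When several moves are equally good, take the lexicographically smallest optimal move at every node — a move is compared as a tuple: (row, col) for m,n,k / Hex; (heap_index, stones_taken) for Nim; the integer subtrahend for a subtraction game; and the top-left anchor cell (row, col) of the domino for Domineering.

X's best at [OO./.XX/X.O]: (0,2)

[OO./.XX/X.O] X move#1: (0,2):+1/OOX/.XX/X.O*, (1,0):+1/OO./XXX/X.O, (2,1):-1/OO./.XX/XXO
[OOX/.XX/X.O] end (terminal -1, O#2); searched OO./.XX/X.O to 9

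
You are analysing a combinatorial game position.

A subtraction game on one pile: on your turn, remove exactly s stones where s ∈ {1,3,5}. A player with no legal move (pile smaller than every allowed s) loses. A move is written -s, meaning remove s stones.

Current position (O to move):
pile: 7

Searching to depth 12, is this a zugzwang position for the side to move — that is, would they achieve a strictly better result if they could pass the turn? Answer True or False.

ply 1, O at 7 | -1=+1→6*; -3=+1→4; -5=+1→2
ply 2, X at 6 | -1=-1→5*; -3=-1→3; -5=-1→1
ply 3, O at 5 | -1=+1→4*; -3=+1→2; -5=+1→0
ply 4, X at 4 | -1=-1→3*; -3=-1→1
ply 5, O at 3 | -1=+1→2*; -3=+1→0
ply 6, X at 2 | -1=-1→1*
ply 7, O at 1 | -1=+1→0*
ply 8: 0 is terminal -1 (X); from 7 depth 12
suppose O passes — search the same position with X to move:
pass> ply 1, X at 7 | -1=+1→6*; -3=+1→4; -5=+1→2
pass> ply 2, O at 6 | -1=-1→5*; -3=-1→3; -5=-1→1
pass> ply 3, X at 5 | -1=+1→4*; -3=+1→2; -5=+1→0
pass> ply 4, O at 4 | -1=-1→3*; -3=-1→1
pass> ply 5, X at 3 | -1=+1→2*; -3=+1→0
pass> ply 6, O at 2 | -1=-1→1*
pass> ply 7, X at 1 | -1=+1→0*
pass> ply 8: 0 is terminal -1 (O); from 7 depth 12
for O: play +1, pass -1

zugzwang(7, O) = False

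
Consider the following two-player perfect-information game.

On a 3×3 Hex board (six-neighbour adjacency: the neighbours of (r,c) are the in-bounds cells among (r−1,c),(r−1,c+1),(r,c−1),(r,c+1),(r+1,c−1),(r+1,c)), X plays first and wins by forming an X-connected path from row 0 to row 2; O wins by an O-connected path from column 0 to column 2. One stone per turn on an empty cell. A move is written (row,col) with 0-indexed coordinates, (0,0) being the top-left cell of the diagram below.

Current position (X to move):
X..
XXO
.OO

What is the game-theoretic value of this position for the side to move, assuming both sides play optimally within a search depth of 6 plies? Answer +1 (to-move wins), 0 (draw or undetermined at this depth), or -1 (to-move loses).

p1 X@[X../XXO/.OO]: (0,1)[XX./XXO/.OO]-1 (0,2)[X.X/XXO/.OO]-1 (2,0)[X../XXO/XOO]+1*
p2 O@[X../XXO/XOO] terminal -1; root [X../XXO/.OO] d6

value(X../XXO/.OO, X) = +1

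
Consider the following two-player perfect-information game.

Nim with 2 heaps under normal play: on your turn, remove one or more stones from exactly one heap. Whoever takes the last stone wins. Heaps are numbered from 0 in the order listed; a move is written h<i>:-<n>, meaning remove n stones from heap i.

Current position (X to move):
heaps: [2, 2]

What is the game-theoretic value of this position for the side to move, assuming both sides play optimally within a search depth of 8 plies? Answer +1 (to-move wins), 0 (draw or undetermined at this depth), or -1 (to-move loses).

value((2,2), X) = -1

ply 1, X at (2,2) | h0:-1=-1→(1,2)*; h0:-2=-1→(0,2); h1:-1=-1→(2,1); h1:-2=-1→(2,0)
ply 2, O at (1,2) | h0:-1=-1→(0,2); h1:-1=+1→(1,1)*; h1:-2=-1→(1,0)
ply 3, X at (1,1) | h0:-1=-1→(0,1)*; h1:-1=-1→(1,0)
ply 4, O at (0,1) | h1:-1=+1→(0,0)*
ply 5: (0,0) is terminal -1 (X); from (2,2) depth 8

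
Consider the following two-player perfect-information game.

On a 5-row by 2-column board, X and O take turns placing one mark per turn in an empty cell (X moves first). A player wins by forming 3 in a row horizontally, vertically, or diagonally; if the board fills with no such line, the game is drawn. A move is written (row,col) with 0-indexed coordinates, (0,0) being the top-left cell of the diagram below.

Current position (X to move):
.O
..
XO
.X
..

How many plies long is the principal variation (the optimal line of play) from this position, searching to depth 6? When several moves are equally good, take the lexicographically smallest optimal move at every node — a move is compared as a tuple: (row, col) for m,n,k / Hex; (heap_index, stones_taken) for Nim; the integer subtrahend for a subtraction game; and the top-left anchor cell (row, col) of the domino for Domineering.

PV length from [.O/../XO/.X/..]: 6 plies

ply 1, X at .O/../XO/.X/.. | (0,0)=-1→XO/../XO/.X/..; (1,0)=-1→.O/X./XO/.X/..; (1,1)=+0→.O/.X/XO/.X/..*; (3,0)=-1→.O/../XO/XX/..; (4,0)=-1→.O/../XO/.X/X.; (4,1)=-1→.O/../XO/.X/.X
ply 2, O at .O/.X/XO/.X/.. | (0,0)=-1→OO/.X/XO/.X/..; (1,0)=+0→.O/OX/XO/.X/..*; (3,0)=+0→.O/.X/XO/OX/..; (4,0)=-1→.O/.X/XO/.X/O.; (4,1)=-1→.O/.X/XO/.X/.O
ply 3, X at .O/OX/XO/.X/.. | (0,0)=+0→XO/OX/XO/.X/..*; (3,0)=+0→.O/OX/XO/XX/..; (4,0)=+0→.O/OX/XO/.X/X.; (4,1)=+0→.O/OX/XO/.X/.X
ply 4, O at XO/OX/XO/.X/.. | (3,0)=+0→XO/OX/XO/OX/..*; (4,0)=+0→XO/OX/XO/.X/O.; (4,1)=+0→XO/OX/XO/.X/.O
ply 5, X at XO/OX/XO/OX/.. | (4,0)=+0→XO/OX/XO/OX/X.*; (4,1)=+0→XO/OX/XO/OX/.X
ply 6, O at XO/OX/XO/OX/X. | (4,1)=+0→XO/OX/XO/OX/XO*
ply 7: XO/OX/XO/OX/XO is terminal +0 (X); from .O/../XO/.X/.. depth 6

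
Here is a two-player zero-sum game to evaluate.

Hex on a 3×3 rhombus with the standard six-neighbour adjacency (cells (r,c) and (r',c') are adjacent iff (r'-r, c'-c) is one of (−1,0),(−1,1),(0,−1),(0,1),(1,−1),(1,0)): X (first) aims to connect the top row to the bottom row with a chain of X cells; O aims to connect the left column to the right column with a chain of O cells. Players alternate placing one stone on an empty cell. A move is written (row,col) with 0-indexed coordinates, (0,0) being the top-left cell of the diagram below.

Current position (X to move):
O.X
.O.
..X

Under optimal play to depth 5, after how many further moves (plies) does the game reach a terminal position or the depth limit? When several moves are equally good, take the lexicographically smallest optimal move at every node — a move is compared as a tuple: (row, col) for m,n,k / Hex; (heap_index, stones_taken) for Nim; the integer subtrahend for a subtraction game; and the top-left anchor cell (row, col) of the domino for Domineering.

PV length from [O.X/.O./..X]: 1 ply

p1 X@[O.X/.O./..X]: (0,1)[OXX/.O./..X]-1 (1,0)[O.X/XO./..X]-1 (1,2)[O.X/.OX/..X]+1* (2,0)[O.X/.O./X.X]-1 (2,1)[O.X/.O./.XX]-1
p2 O@[O.X/.OX/..X] terminal -1; root [O.X/.O./..X] d5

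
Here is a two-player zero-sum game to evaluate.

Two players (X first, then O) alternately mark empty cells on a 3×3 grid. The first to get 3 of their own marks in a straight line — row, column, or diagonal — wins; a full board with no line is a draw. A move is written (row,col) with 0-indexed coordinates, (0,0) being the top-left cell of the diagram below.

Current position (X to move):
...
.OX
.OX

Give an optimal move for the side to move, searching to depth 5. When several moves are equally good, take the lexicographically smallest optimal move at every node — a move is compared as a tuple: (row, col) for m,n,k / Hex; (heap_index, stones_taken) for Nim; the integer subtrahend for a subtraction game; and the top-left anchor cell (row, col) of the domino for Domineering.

X's best at [.../.OX/.OX]: (0,2)

p1 X@[.../.OX/.OX]: (0,0)[X../.OX/.OX]-1 (0,1)[.X./.OX/.OX]+0 (0,2)[..X/.OX/.OX]+1* (1,0)[.../XOX/.OX]-1 (2,0)[.../.OX/XOX]-1
p2 O@[..X/.OX/.OX] terminal -1; root [.../.OX/.OX] d5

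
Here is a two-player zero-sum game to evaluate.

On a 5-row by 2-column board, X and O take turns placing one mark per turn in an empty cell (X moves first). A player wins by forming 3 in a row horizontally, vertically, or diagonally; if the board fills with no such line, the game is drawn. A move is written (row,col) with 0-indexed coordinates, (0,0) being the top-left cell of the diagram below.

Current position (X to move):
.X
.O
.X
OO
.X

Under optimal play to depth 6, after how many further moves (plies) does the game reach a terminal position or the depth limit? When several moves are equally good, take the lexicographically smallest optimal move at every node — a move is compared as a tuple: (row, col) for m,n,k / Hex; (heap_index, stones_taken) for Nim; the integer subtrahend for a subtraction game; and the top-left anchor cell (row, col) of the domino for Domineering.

PV length from [.X/.O/.X/OO/.X]: 4 plies

ply 1, X at .X/.O/.X/OO/.X | (0,0)=-1→XX/.O/.X/OO/.X; (1,0)=+0→.X/XO/.X/OO/.X*; (2,0)=+0→.X/.O/XX/OO/.X; (4,0)=+0→.X/.O/.X/OO/XX
ply 2, O at .X/XO/.X/OO/.X | (0,0)=+0→OX/XO/.X/OO/.X*; (2,0)=+0→.X/XO/OX/OO/.X; (4,0)=+0→.X/XO/.X/OO/OX
ply 3, X at OX/XO/.X/OO/.X | (2,0)=+0→OX/XO/XX/OO/.X*; (4,0)=+0→OX/XO/.X/OO/XX
ply 4, O at OX/XO/XX/OO/.X | (4,0)=+0→OX/XO/XX/OO/OX*
ply 5: OX/XO/XX/OO/OX is terminal +0 (X); from .X/.O/.X/OO/.X depth 6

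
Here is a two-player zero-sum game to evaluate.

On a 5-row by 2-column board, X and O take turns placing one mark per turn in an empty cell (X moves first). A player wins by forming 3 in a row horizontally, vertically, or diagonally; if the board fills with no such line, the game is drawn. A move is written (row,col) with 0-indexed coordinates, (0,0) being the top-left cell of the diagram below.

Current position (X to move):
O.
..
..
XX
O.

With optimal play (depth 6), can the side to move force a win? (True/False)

X winning at [O./../../XX/O.]: True

p1 X@[O./../../XX/O.]: (0,1)[OX/../../XX/O.]+0 (1,0)[O./X./../XX/O.]+1* (1,1)[O./.X/../XX/O.]+0 (2,0)[O./../X./XX/O.]+1 (2,1)[O./../.X/XX/O.]+1 (4,1)[O./../../XX/OX]+0
p2 O@[O./X./../XX/O.]: (0,1)[OO/X./../XX/O.]-1* (1,1)[O./XO/../XX/O.]-1 (2,0)[O./X./O./XX/O.]-1 (2,1)[O./X./.O/XX/O.]-1 (4,1)[O./X./../XX/OO]-1
p3 X@[OO/X./../XX/O.]: (1,1)[OO/XX/../XX/O.]+1* (2,0)[OO/X./X./XX/O.]+1 (2,1)[OO/X./.X/XX/O.]+1 (4,1)[OO/X./../XX/OX]+1
p4 O@[OO/XX/../XX/O.]: (2,0)[OO/XX/O./XX/O.]-1* (2,1)[OO/XX/.O/XX/O.]-1 (4,1)[OO/XX/../XX/OO]-1
p5 X@[OO/XX/O./XX/O.]: (2,1)[OO/XX/OX/XX/O.]+1* (4,1)[OO/XX/O./XX/OX]+0
p6 O@[OO/XX/OX/XX/O.] terminal -1; root [O./../../XX/O.] d6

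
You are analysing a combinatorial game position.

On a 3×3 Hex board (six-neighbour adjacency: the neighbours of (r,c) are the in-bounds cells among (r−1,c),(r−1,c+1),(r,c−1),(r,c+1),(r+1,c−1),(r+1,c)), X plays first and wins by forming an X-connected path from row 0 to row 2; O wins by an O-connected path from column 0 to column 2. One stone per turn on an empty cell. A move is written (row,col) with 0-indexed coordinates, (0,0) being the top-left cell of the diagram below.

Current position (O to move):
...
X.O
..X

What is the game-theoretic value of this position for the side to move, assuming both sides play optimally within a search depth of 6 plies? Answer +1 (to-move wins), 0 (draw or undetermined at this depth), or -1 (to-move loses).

ply 1, O at .../X.O/..X | (0,0)=-1→O../X.O/..X; (0,1)=-1→.O./X.O/..X; (0,2)=-1→..O/X.O/..X; (1,1)=-1→.../XOO/..X; (2,0)=+1→.../X.O/O.X*; (2,1)=-1→.../X.O/.OX
ply 2, X at .../X.O/O.X | (0,0)=-1→X../X.O/O.X*; (0,1)=-1→.X./X.O/O.X; (0,2)=-1→..X/X.O/O.X; (1,1)=-1→.../XXO/O.X; (2,1)=-1→.../X.O/OXX
ply 3, O at X../X.O/O.X | (0,1)=+1→XO./X.O/O.X*; (0,2)=+1→X.O/X.O/O.X; (1,1)=+1→X../XOO/O.X; (2,1)=+1→X../X.O/OOX
ply 4, X at XO./X.O/O.X | (0,2)=-1→XOX/X.O/O.X*; (1,1)=-1→XO./XXO/O.X; (2,1)=-1→XO./X.O/OXX
ply 5, O at XOX/X.O/O.X | (1,1)=+1→XOX/XOO/O.X*; (2,1)=+1→XOX/X.O/OOX
ply 6: XOX/XOO/O.X is terminal -1 (X); from .../X.O/..X depth 6

value(.../X.O/..X, O) = +1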